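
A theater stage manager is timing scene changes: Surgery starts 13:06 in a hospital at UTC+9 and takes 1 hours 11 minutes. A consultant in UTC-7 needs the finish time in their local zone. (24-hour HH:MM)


Start: 13:06 in UTC+9
Step 1 - add duration:
  minutes: 6 + 11 = 17
  hours: 13 + 1 + 0 = 14
  end in UTC+9: 14:17
Step 2 - convert UTC+9 -> UTC-7:
  offset difference: -7 - (9) = -16 hours
  14 + (-16) = -2 -> mod 24 = 22
Result: 22:17 in UTC-7

22:17


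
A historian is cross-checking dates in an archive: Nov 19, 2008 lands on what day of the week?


Date: 2008-11-19
January 1, 2008 is a Tuesday
Day of year: 324
Offset from Jan 1: 323 days
323 mod 7 = 1
Result: Wednesday

Wednesday


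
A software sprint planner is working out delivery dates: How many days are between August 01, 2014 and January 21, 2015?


Start date: 2014-08-01
End date: 2015-01-21
Aug 2014: +31 days
Sep 2014: +30 days
Oct 2014: +31 days
... (3 more months)
Total: 173 days

173


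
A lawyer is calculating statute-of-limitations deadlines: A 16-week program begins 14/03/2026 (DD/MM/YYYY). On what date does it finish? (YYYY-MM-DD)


Start: 2026-03-14
Weeks to add: 16
Convert to days: 16 x 7 = 112 days
Add 112 days to 2026-03-14
Result: 2026-07-04

2026-07-04


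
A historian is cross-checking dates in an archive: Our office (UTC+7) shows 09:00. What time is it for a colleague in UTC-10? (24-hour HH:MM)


Local time: 09:00 at UTC+7 (offset 7h)
Target zone: UTC-10 (offset -10h)
Difference: -10 - (7) = -17 hours
Calculation: 9 + (-17) = -8
Wraparound: (-8) mod 24 = 16
Result: 16:00

16:00


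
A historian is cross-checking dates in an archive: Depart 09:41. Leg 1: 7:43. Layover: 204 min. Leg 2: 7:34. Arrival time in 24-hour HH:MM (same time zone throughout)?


Depart: 09:41
Leg 1: +463 min -> 17:24
Layover: +204 min -> 20:48
Leg 2: +454 min -> 04:22
Total travel: 1121 minutes = 18h 41m
Arrival: 04:22

04:22


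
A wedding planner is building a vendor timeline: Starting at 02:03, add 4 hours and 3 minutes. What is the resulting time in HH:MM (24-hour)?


Start time: 02:03
Adding: 4 hours 3 minutes
Minutes: 3 + 3 = 6
Hours: 2 + 4 + 0 = 6
Result: 06:06

06:06


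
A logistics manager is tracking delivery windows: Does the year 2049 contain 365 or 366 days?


Year: 2049
Check leap year rules:
Divisible by 4? No
2049 is not a leap year
Days: 365

365


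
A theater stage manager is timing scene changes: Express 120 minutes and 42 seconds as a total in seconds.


Minutes: 120
Seconds: 42
Convert minutes to seconds: 120 x 60 = 7200
Add remaining seconds: 7200 + 42 = 7242

7242


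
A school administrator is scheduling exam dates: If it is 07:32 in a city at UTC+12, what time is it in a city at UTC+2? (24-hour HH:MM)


Local time: 07:32 at UTC+12 (offset 12h)
Target zone: UTC+2 (offset 2h)
Difference: 2 - (12) = -10 hours
Calculation: 7 + (-10) = -3
Wraparound: (-3) mod 24 = 21
Result: 21:32

21:32


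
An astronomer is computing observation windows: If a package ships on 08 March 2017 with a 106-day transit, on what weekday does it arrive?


Start: 2017-03-08 (Wednesday)
Step 1 - find target date: add 106 days
  2017-03-08 + 106 days = 2017-06-22
Step 2 - day of week:
  106 mod 7 = 1
  Wednesday + 1 days -> Thursday
Result: Thursday (2017-06-22)

Thursday


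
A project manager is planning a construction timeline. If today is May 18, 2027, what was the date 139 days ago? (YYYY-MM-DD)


Start: 2027-05-18
Subtracting 139 days
Days already passed in May: 18
After going back through May: 121 more days to subtract
April 2027: 30 days, 91 remaining
March 2027: 31 days, 60 remaining
February 2027: 28 days, 32 remaining
January 2027: 31 days, 1 remaining
Result: 2026-12-30

2026-12-30


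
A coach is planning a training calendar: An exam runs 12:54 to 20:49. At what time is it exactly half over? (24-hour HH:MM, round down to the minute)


Start time: 12:54 = 774 minutes from midnight
End time: 20:49 = 1249 minutes from midnight
Sum: 774 + 1249 = 2023
Midpoint: 2023 / 2 = 1011 minutes
Convert: 1011 / 60 = 16 hours, 51 minutes
Result: 16:51

16:51


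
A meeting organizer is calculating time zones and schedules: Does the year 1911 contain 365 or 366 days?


Year: 1911
Check leap year rules:
Divisible by 4? No
1911 is not a leap year
Days: 365

365


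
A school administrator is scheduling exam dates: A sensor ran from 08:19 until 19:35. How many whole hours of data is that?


Start: 08:19
End: 19:35
Hour difference: 19 - 8 = 11 hours
Minute difference: 35 - 19 = 16 minutes
Total minutes: 676
Complete hours: 676 / 60 = 11 (remainder 16)

11


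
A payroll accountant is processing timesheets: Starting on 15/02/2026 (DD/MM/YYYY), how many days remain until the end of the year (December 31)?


Start: February 15, 2026
End: December 31, 2026
Days left in February: 13
March: 31
April: 30
May: 31
June: 30
... plus remaining months
Sum of remaining months: 306
Total: 13 + 306 = 319

319


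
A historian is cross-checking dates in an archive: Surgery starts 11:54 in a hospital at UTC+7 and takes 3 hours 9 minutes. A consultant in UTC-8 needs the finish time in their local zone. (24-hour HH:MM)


Start: 11:54 in UTC+7
Step 1 - add duration:
  minutes: 54 + 9 = 63 (carry 1h)
  hours: 11 + 3 + 1 = 15
  end in UTC+7: 15:03
Step 2 - convert UTC+7 -> UTC-8:
  offset difference: -8 - (7) = -15 hours
  15 + (-15) = 0 -> mod 24 = 0
Result: 00:03 in UTC-8

00:03


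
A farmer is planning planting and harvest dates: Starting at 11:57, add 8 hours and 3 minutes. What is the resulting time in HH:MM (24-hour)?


Start time: 11:57
Adding: 8 hours 3 minutes
Minutes: 57 + 3 = 60
Minute overflow: 60 >= 60, so carry 1 hour, minutes = 0
Hours: 11 + 8 + 1 = 20
Result: 20:00

20:00


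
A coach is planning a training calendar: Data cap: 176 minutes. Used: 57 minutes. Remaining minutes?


Total budget: 176 minutes
Time used: 57 minutes
Remaining: 176 - 57 = 119 minutes
Percent used: 32.4%
Percent remaining: 67.6%

119


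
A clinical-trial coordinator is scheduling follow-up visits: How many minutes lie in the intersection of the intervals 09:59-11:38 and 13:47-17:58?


Interval A: [599, 698] minutes from midnight
Interval B: [827, 1078] minutes from midnight
Overlap start = max(599, 827) = 827
Overlap end = min(698, 1078) = 698
End <= start, so the intervals do not overlap: 0 minutes

0


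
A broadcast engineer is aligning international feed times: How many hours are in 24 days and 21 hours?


Days: 24
Extra hours: 21
Hours per day: 24
Days to hours: 24 x 24 = 576
Total: 576 + 21 = 597

597


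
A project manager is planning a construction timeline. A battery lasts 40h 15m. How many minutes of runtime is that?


Hours: 40
Extra minutes: 15
Minutes per hour: 60
Hours to minutes: 40 x 60 = 2400
Total: 2400 + 15 = 2415

2415


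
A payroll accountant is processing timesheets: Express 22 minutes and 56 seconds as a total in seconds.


Minutes: 22
Seconds: 56
Convert minutes to seconds: 22 x 60 = 1320
Add remaining seconds: 1320 + 56 = 1376

1376


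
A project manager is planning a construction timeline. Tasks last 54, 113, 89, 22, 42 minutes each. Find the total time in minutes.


Durations: 54, 113, 89, 22, 42
Running sum: 54
+ 113 = 167
+ 89 = 256
+ 22 = 278
+ 42 = 320
Total duration: 320 minutes
That is 5 hours and 20 minutes

320


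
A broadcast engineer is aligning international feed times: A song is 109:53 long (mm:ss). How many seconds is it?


Minutes: 109
Extra seconds: 53
Seconds per minute: 60
Minutes to seconds: 109 x 60 = 6540
Total: 6540 + 53 = 6593

6593


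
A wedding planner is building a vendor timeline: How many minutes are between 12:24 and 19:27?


Start time: 12:24 = 744 minutes from midnight
End time: 19:27 = 1167 minutes from midnight
Difference: 1167 - 744 = 423 minutes
That is 7 hours and 3 minutes

423


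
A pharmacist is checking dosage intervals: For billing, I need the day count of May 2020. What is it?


Month: May
Year: 2020
May is a 31-day month
Total: 31 days

31


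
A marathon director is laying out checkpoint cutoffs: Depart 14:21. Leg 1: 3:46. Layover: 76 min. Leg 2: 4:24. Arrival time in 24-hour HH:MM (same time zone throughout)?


Depart: 14:21
Leg 1: +226 min -> 18:07
Layover: +76 min -> 19:23
Leg 2: +264 min -> 23:47
Total travel: 566 minutes = 9h 26m
Arrival: 23:47

23:47


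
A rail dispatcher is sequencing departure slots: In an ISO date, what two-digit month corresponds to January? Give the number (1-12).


Calendar month order:
1. January <--
2. February
January is month number 1

1


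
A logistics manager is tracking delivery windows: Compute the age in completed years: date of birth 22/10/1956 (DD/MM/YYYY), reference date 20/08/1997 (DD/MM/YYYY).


Birth: 1956-10-22
Reference: 1997-08-20
Year difference: 1997 - 1956 = 41
Has birthday (10-22) occurred by 08-20? No
Birthday not yet reached this year -> subtract 1
Age in full years: 40

40


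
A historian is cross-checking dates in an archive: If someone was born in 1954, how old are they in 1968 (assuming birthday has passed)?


Birth year: 1954
Current year: 1968
Age = current year - birth year
Age = 1968 - 1954 = 14

14


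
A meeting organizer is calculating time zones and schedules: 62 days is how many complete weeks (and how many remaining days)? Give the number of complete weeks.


Total days: 62
Days per week: 7
Division: 62 / 7 = 8 remainder 6
Complete weeks: 8
Remaining days: 6

8


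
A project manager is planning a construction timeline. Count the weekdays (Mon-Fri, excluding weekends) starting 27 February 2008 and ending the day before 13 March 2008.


Start: 2008-02-27 (Wednesday)
End (exclusive): 2008-03-13 (Thursday)
Total calendar days: 15
Full weeks: 15 // 7 = 2 -> 10 weekdays
Remaining 1 days starting on Wednesday:
  Wed(w) -> 1 weekdays
Total business days: 10 + 1 = 11

11


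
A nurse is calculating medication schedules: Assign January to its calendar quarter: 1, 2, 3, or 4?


Month: January (month 1)
Q1: January-March (months 1-3)
Q2: April-June (months 4-6)
Q3: July-September (months 7-9)
Q4: October-December (months 10-12)
Month 1 falls in Q1

1


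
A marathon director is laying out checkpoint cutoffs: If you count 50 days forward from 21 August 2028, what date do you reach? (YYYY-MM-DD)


Start: 2028-08-21
Adding 50 days
Days remaining in August: 10
After August: 40 days still to add
September 2028: 30 days, 10 remaining
October 2028 has 31 days, need 10
Result: 2028-10-10

2028-10-10


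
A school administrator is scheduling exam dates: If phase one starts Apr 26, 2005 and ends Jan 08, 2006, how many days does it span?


Start date: 2005-04-26
End date: 2006-01-08
Apr 2005: +5 days
May 2005: +31 days
Jun 2005: +30 days
... (7 more months)
Total: 257 days

257


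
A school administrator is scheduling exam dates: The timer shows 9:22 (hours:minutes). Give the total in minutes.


Hours: 9
Minutes: 22
Convert hours to minutes: 9 x 60 = 540
Add remaining minutes: 540 + 22 = 562

562


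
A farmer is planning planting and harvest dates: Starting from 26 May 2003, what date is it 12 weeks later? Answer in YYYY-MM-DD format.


Start: 2003-05-26
Weeks to add: 12
Convert to days: 12 x 7 = 84 days
Add 84 days to 2003-05-26
Result: 2003-08-18

2003-08-18


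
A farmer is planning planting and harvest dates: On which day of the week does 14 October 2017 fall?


Date: 2017-10-14
January 1, 2017 is a Sunday
Day of year: 287
Offset from Jan 1: 286 days
286 mod 7 = 6
Result: Saturday

Saturday


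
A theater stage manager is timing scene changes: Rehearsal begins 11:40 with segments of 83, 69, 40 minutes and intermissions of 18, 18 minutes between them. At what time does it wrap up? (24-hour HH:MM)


Start: 11:40 = 700 min from midnight
  after task 1 (83 min): 13:03
  after break (18 min): 13:21
  after task 2 (69 min): 14:30
  after break (18 min): 14:48
  after task 3 (40 min): 15:28
Total elapsed: 228 minutes
End time: 15:28

15:28


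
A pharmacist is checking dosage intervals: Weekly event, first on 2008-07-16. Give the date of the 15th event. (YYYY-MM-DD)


First occurrence: 2008-07-16 (occurrence 1)
Each occurrence is 7 days after the previous.
Occurrence 15 is 14 weeks after the first.
14 weeks = 98 days
2008-07-16 + 98 days = 2008-10-22

2008-10-22


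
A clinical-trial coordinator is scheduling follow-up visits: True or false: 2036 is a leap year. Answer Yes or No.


Year: 2036
Divisible by 4? 2036 / 4 = 509.0 -> Yes
Divisible by 100? 2036 / 100 = 20.36 -> No
Divisible by 4 but not 100, so it IS a leap year

Yes


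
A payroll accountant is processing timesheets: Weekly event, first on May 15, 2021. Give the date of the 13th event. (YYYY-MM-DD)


First occurrence: 2021-05-15 (occurrence 1)
Each occurrence is 7 days after the previous.
Occurrence 13 is 12 weeks after the first.
12 weeks = 84 days
2021-05-15 + 84 days = 2021-08-07

2021-08-07


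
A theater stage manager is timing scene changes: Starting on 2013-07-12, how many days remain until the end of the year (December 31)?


Start: July 12, 2013
End: December 31, 2013
Days left in July: 19
August: 31
September: 30
October: 31
November: 30
... plus remaining months
Sum of remaining months: 153
Total: 19 + 153 = 172

172


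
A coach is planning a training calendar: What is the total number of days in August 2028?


Month: August
Year: 2028
August is a 31-day month
Total: 31 days

31


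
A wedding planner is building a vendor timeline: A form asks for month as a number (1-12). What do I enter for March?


Calendar month order:
2. February
3. March <--
4. April
March is month number 3

3


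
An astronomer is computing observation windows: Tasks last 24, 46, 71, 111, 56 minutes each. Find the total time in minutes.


Durations: 24, 46, 71, 111, 56
Running sum: 24
+ 46 = 70
+ 71 = 141
+ 111 = 252
+ 56 = 308
Total duration: 308 minutes
That is 5 hours and 8 minutes

308


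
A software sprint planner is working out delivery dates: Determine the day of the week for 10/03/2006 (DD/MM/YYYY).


Date: 2006-03-10
January 1, 2006 is a Sunday
Day of year: 69
Offset from Jan 1: 68 days
68 mod 7 = 5
Result: Friday

Friday


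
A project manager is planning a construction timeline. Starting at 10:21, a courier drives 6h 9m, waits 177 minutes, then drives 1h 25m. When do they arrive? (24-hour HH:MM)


Depart: 10:21
Leg 1: +369 min -> 16:30
Layover: +177 min -> 19:27
Leg 2: +85 min -> 20:52
Total travel: 631 minutes = 10h 31m
Arrival: 20:52

20:52


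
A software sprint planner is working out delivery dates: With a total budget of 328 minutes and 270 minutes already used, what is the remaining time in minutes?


Total budget: 328 minutes
Time used: 270 minutes
Remaining: 328 - 270 = 58 minutes
Percent used: 82.3%
Percent remaining: 17.7%

58


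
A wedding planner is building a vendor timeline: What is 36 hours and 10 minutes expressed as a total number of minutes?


Hours: 36
Minutes: 10
Convert hours to minutes: 36 x 60 = 2160
Add remaining minutes: 2160 + 10 = 2170

2170


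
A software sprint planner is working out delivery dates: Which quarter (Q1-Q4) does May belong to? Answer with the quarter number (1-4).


Month: May (month 5)
Q1: January-March (months 1-3)
Q2: April-June (months 4-6)
Q3: July-September (months 7-9)
Q4: October-December (months 10-12)
Month 5 falls in Q2

2


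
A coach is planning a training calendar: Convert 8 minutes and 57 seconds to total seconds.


Minutes: 8
Extra seconds: 57
Seconds per minute: 60
Minutes to seconds: 8 x 60 = 480
Total: 480 + 57 = 537

537


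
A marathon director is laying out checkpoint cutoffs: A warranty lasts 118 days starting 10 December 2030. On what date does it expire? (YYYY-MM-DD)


Start: 2030-12-10
Adding 118 days
Days remaining in December: 21
After December: 97 days still to add
January 2031: 31 days, 66 remaining
February 2031: 28 days, 38 remaining
March 2031: 31 days, 7 remaining
April 2031 has 30 days, need 7
Result: 2031-04-07

2031-04-07


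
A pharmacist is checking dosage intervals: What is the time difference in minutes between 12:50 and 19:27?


Start time: 12:50 = 770 minutes from midnight
End time: 19:27 = 1167 minutes from midnight
Difference: 1167 - 770 = 397 minutes
That is 6 hours and 37 minutes

397


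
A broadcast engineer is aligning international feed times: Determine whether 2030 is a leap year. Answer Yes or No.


Year: 2030
Divisible by 4? 2030 / 4 = 507.5 -> No
Not divisible by 4, so NOT a leap year

No


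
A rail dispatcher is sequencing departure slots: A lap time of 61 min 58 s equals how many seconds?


Minutes: 61
Seconds: 58
Convert minutes to seconds: 61 x 60 = 3660
Add remaining seconds: 3660 + 58 = 3718

3718


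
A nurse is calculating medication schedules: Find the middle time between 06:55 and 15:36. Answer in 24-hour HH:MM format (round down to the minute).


Start time: 06:55 = 415 minutes from midnight
End time: 15:36 = 936 minutes from midnight
Sum: 415 + 936 = 1351
Midpoint: 1351 / 2 = 675 minutes
Convert: 675 / 60 = 11 hours, 15 minutes
Result: 11:15

11:15


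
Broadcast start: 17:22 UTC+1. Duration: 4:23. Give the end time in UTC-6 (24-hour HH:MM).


Start: 17:22 in UTC+1
Step 1 - add duration:
  minutes: 22 + 23 = 45
  hours: 17 + 4 + 0 = 21
  end in UTC+1: 21:45
Step 2 - convert UTC+1 -> UTC-6:
  offset difference: -6 - (1) = -7 hours
  21 + (-7) = 14 -> mod 24 = 14
Result: 14:45 in UTC-6

14:45


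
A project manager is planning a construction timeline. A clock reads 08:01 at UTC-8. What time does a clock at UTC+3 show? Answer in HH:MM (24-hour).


Local time: 08:01 at UTC-8 (offset -8h)
Target zone: UTC+3 (offset 3h)
Difference: 3 - (-8) = 11 hours
Calculation: 8 + (11) = 19
Result: 19:01

19:01


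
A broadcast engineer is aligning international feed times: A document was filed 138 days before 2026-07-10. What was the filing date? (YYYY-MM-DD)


Start: 2026-07-10
Subtracting 138 days
Days already passed in July: 10
After going back through July: 128 more days to subtract
June 2026: 30 days, 98 remaining
May 2026: 31 days, 67 remaining
April 2026: 30 days, 37 remaining
March 2026: 31 days, 6 remaining
Result: 2026-02-22

2026-02-22


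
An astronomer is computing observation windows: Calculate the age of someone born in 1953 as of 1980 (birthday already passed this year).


Birth year: 1953
Current year: 1980
Age = current year - birth year
Age = 1980 - 1953 = 27

27


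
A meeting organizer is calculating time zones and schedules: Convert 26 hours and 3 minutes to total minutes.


Hours: 26
Extra minutes: 3
Minutes per hour: 60
Hours to minutes: 26 x 60 = 1560
Total: 1560 + 3 = 1563

1563


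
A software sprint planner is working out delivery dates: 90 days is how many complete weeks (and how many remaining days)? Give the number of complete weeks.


Total days: 90
Days per week: 7
Division: 90 / 7 = 12 remainder 6
Complete weeks: 12
Remaining days: 6

12


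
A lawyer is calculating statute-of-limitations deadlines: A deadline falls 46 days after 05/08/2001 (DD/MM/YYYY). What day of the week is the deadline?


Start: 2001-08-05 (Sunday)
Step 1 - find target date: add 46 days
  2001-08-05 + 46 days = 2001-09-20
Step 2 - day of week:
  46 mod 7 = 4
  Sunday + 4 days -> Thursday
Result: Thursday (2001-09-20)

Thursday


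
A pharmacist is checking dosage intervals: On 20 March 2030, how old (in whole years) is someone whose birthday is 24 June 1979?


Birth: 1979-06-24
Reference: 2030-03-20
Year difference: 2030 - 1979 = 51
Has birthday (06-24) occurred by 03-20? No
Birthday not yet reached this year -> subtract 1
Age in full years: 50

50


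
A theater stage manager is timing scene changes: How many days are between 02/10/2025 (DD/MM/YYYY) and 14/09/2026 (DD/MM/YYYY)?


Start date: 2025-10-02
End date: 2026-09-14
Oct 2025: +30 days
Nov 2025: +30 days
Dec 2025: +31 days
... (9 more months)
Total: 347 days

347


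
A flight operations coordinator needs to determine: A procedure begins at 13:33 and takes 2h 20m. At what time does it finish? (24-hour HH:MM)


Start time: 13:33
Adding: 2 hours 20 minutes
Minutes: 33 + 20 = 53
Hours: 13 + 2 + 0 = 15
Result: 15:53

15:53


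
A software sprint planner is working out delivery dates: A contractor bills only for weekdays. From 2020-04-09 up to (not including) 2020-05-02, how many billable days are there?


Start: 2020-04-09 (Thursday)
End (exclusive): 2020-05-02 (Saturday)
Total calendar days: 23
Full weeks: 23 // 7 = 3 -> 15 weekdays
Remaining 2 days starting on Thursday:
  Thu(w), Fri(w) -> 2 weekdays
Total business days: 15 + 2 = 17

17


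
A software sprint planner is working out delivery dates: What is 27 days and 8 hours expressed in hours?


Days: 27
Extra hours: 8
Hours per day: 24
Days to hours: 27 x 24 = 648
Total: 648 + 8 = 656

656


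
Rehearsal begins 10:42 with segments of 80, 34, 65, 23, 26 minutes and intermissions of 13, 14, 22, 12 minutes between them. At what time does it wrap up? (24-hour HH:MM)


Start: 10:42 = 642 min from midnight
  after task 1 (80 min): 12:02
  after break (13 min): 12:15
  after task 2 (34 min): 12:49
  after break (14 min): 13:03
  after task 3 (65 min): 14:08
  after break (22 min): 14:30
  after task 4 (23 min): 14:53
  after break (12 min): 15:05
  after task 5 (26 min): 15:31
Total elapsed: 289 minutes
End time: 15:31

15:31


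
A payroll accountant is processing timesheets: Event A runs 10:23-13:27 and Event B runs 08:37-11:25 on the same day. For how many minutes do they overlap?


Interval A: [623, 807] minutes from midnight
Interval B: [517, 685] minutes from midnight
Overlap start = max(623, 517) = 623
Overlap end = min(807, 685) = 685
Overlap = 685 - 623 = 62 minutes

62


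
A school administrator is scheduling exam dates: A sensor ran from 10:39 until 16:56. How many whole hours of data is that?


Start: 10:39
End: 16:56
Hour difference: 16 - 10 = 6 hours
Minute difference: 56 - 39 = 17 minutes
Total minutes: 377
Complete hours: 377 / 60 = 6 (remainder 17)

6


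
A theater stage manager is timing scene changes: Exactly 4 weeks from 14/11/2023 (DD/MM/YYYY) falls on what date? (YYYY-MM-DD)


Start: 2023-11-14
Weeks to add: 4
Convert to days: 4 x 7 = 28 days
Add 28 days to 2023-11-14
Result: 2023-12-12

2023-12-12


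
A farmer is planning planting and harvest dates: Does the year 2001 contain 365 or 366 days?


Year: 2001
Check leap year rules:
Divisible by 4? No
2001 is not a leap year
Days: 365

365


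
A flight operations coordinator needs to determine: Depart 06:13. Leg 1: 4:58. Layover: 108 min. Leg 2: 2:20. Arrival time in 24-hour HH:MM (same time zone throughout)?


Depart: 06:13
Leg 1: +298 min -> 11:11
Layover: +108 min -> 12:59
Leg 2: +140 min -> 15:19
Total travel: 546 minutes = 9h 6m
Arrival: 15:19

15:19


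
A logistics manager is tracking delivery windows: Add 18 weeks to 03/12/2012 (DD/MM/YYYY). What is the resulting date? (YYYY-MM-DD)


Start: 2012-12-03
Weeks to add: 18
Convert to days: 18 x 7 = 126 days
Add 126 days to 2012-12-03
Result: 2013-04-08

2013-04-08


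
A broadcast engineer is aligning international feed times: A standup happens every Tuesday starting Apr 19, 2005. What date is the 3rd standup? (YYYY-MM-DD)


First occurrence: 2005-04-19 (occurrence 1)
Each occurrence is 7 days after the previous.
Occurrence 3 is 2 weeks after the first.
2 weeks = 14 days
2005-04-19 + 14 days = 2005-05-03

2005-05-03


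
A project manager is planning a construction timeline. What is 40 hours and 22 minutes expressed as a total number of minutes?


Hours: 40
Minutes: 22
Convert hours to minutes: 40 x 60 = 2400
Add remaining minutes: 2400 + 22 = 2422

2422


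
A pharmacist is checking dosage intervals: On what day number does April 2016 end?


Month: April
Year: 2016
April is a 30-day month
Total: 30 days

30


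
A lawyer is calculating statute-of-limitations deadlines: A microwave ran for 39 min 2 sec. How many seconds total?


Minutes: 39
Extra seconds: 2
Seconds per minute: 60
Minutes to seconds: 39 x 60 = 2340
Total: 2340 + 2 = 2342

2342


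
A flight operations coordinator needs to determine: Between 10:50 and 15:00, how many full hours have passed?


Start: 10:50
End: 15:00
Hour difference: 15 - 10 = 5 hours
Minute difference: 0 - 50 = -50 minutes
Total minutes: 250
Complete hours: 250 / 60 = 4 (remainder 10)

4


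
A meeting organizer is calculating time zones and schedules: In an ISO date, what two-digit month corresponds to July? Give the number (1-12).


Calendar month order:
6. June
7. July <--
8. August
July is month number 7

7


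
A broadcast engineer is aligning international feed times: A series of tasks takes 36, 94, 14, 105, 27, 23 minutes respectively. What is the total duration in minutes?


Durations: 36, 94, 14, 105, 27, 23
Running sum: 36
+ 94 = 130
+ 14 = 144
+ 105 = 249
+ 27 = 276
+ 23 = 299
Total duration: 299 minutes
That is 4 hours and 59 minutes

299


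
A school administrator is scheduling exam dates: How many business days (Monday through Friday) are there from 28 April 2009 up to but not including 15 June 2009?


Start: 2009-04-28 (Tuesday)
End (exclusive): 2009-06-15 (Monday)
Total calendar days: 48
Full weeks: 48 // 7 = 6 -> 30 weekdays
Remaining 6 days starting on Tuesday:
  Tue(w), Wed(w), Thu(w), Fri(w), Sat(-), Sun(-) -> 4 weekdays
Total business days: 30 + 4 = 34

34


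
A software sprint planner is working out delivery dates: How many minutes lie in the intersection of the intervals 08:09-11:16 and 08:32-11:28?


Interval A: [489, 676] minutes from midnight
Interval B: [512, 688] minutes from midnight
Overlap start = max(489, 512) = 512
Overlap end = min(676, 688) = 676
Overlap = 676 - 512 = 164 minutes

164


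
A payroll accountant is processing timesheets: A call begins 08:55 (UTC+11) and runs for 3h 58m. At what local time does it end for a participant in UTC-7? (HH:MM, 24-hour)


Start: 08:55 in UTC+11
Step 1 - add duration:
  minutes: 55 + 58 = 113 (carry 1h)
  hours: 8 + 3 + 1 = 12
  end in UTC+11: 12:53
Step 2 - convert UTC+11 -> UTC-7:
  offset difference: -7 - (11) = -18 hours
  12 + (-18) = -6 -> mod 24 = 18
Result: 18:53 in UTC-7

18:53


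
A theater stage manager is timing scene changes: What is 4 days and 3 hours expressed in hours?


Days: 4
Extra hours: 3
Hours per day: 24
Days to hours: 4 x 24 = 96
Total: 96 + 3 = 99

99


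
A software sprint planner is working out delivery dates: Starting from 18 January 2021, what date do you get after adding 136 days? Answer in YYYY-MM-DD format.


Start: 2021-01-18
Adding 136 days
Days remaining in January: 13
After January: 123 days still to add
February 2021: 28 days, 95 remaining
March 2021: 31 days, 64 remaining
April 2021: 30 days, 34 remaining
May 2021: 31 days, 3 remaining
Result: 2021-06-03

2021-06-03


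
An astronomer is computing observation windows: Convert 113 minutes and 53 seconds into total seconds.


Minutes: 113
Seconds: 53
Convert minutes to seconds: 113 x 60 = 6780
Add remaining seconds: 6780 + 53 = 6833

6833


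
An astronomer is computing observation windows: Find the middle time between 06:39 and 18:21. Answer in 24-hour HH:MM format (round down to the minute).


Start time: 06:39 = 399 minutes from midnight
End time: 18:21 = 1101 minutes from midnight
Sum: 399 + 1101 = 1500
Midpoint: 1500 / 2 = 750 minutes
Convert: 750 / 60 = 12 hours, 30 minutes
Result: 12:30

12:30


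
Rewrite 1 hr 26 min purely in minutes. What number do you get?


Hours: 1
Extra minutes: 26
Minutes per hour: 60
Hours to minutes: 1 x 60 = 60
Total: 60 + 26 = 86

86


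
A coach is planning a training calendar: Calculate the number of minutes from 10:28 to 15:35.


Start time: 10:28 = 628 minutes from midnight
End time: 15:35 = 935 minutes from midnight
Difference: 935 - 628 = 307 minutes
That is 5 hours and 7 minutes

307


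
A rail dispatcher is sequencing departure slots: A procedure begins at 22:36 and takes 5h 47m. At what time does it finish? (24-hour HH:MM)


Start time: 22:36
Adding: 5 hours 47 minutes
Minutes: 36 + 47 = 83
Minute overflow: 83 >= 60, so carry 1 hour, minutes = 23
Hours: 22 + 5 + 1 = 28
Hour wraparound: 28 mod 24 = 4
Result: 04:23

04:23


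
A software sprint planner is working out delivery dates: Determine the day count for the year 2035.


Year: 2035
Check leap year rules:
Divisible by 4? No
2035 is not a leap year
Days: 365

365


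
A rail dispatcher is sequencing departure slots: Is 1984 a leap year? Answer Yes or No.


Year: 1984
Divisible by 4? 1984 / 4 = 496.0 -> Yes
Divisible by 100? 1984 / 100 = 19.84 -> No
Divisible by 4 but not 100, so it IS a leap year

Yes


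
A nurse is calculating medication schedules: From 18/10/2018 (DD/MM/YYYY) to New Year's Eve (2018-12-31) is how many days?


Start: October 18, 2018
End: December 31, 2018
Days left in October: 13
November: 30
December: 31
Sum of remaining months: 61
Total: 13 + 61 = 74

74


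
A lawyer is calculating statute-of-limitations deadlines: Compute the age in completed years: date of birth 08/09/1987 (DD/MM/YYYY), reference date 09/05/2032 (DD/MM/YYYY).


Birth: 1987-09-08
Reference: 2032-05-09
Year difference: 2032 - 1987 = 45
Has birthday (09-08) occurred by 05-09? No
Birthday not yet reached this year -> subtract 1
Age in full years: 44

44


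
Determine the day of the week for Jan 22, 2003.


Date: 2003-01-22
January 1, 2003 is a Wednesday
Day of year: 22
Offset from Jan 1: 21 days
21 mod 7 = 0
Result: Wednesday

Wednesday


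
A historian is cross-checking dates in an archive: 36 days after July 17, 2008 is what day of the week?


Start: 2008-07-17 (Thursday)
Step 1 - find target date: add 36 days
  2008-07-17 + 36 days = 2008-08-22
Step 2 - day of week:
  36 mod 7 = 1
  Thursday + 1 days -> Friday
Result: Friday (2008-08-22)

Friday


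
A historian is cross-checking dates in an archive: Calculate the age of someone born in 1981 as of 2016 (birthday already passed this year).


Birth year: 1981
Current year: 2016
Age = current year - birth year
Age = 2016 - 1981 = 35

35


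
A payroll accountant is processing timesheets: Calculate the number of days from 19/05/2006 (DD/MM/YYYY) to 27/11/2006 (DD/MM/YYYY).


Start date: 2006-05-19
End date: 2006-11-27
May 2006: +13 days
Jun 2006: +30 days
Jul 2006: +31 days
... (4 more months)
Total: 192 days

192


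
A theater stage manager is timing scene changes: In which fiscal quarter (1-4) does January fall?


Month: January (month 1)
Q1: January-March (months 1-3)
Q2: April-June (months 4-6)
Q3: July-September (months 7-9)
Q4: October-December (months 10-12)
Month 1 falls in Q1

1


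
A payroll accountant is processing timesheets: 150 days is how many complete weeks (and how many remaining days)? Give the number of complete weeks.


Total days: 150
Days per week: 7
Division: 150 / 7 = 21 remainder 3
Complete weeks: 21
Remaining days: 3

21


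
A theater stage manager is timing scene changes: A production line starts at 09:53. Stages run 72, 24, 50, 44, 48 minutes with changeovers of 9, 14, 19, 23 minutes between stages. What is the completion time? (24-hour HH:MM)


Start: 09:53 = 593 min from midnight
  after task 1 (72 min): 11:05
  after break (9 min): 11:14
  after task 2 (24 min): 11:38
  after break (14 min): 11:52
  after task 3 (50 min): 12:42
  after break (19 min): 13:01
  after task 4 (44 min): 13:45
  after break (23 min): 14:08
  after task 5 (48 min): 14:56
Total elapsed: 303 minutes
End time: 14:56

14:56


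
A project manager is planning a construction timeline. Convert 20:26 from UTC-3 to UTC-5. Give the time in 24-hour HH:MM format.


Local time: 20:26 at UTC-3 (offset -3h)
Target zone: UTC-5 (offset -5h)
Difference: -5 - (-3) = -2 hours
Calculation: 20 + (-2) = 18
Result: 18:26

18:26


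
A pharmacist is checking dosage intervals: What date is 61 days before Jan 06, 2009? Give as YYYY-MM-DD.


Start: 2009-01-06
Subtracting 61 days
Days already passed in January: 6
After going back through January: 55 more days to subtract
December 2008: 31 days, 24 remaining
November 2008 has 30 days, need 24
Result: 2008-11-06

2008-11-06


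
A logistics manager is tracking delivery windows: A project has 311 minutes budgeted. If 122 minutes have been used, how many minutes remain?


Total budget: 311 minutes
Time used: 122 minutes
Remaining: 311 - 122 = 189 minutes
Percent used: 39.2%
Percent remaining: 60.8%

189


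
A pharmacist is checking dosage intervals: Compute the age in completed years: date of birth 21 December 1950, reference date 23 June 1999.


Birth: 1950-12-21
Reference: 1999-06-23
Year difference: 1999 - 1950 = 49
Has birthday (12-21) occurred by 06-23? No
Birthday not yet reached this year -> subtract 1
Age in full years: 48

48


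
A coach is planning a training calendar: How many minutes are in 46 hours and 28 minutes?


Hours: 46
Extra minutes: 28
Minutes per hour: 60
Hours to minutes: 46 x 60 = 2760
Total: 2760 + 28 = 2788

2788


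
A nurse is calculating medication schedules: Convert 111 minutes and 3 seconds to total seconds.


Minutes: 111
Extra seconds: 3
Seconds per minute: 60
Minutes to seconds: 111 x 60 = 6660
Total: 6660 + 3 = 6663

6663


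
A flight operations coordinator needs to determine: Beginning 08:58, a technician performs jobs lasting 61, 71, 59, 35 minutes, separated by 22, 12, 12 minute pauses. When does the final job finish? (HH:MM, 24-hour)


Start: 08:58 = 538 min from midnight
  after task 1 (61 min): 09:59
  after break (22 min): 10:21
  after task 2 (71 min): 11:32
  after break (12 min): 11:44
  after task 3 (59 min): 12:43
  after break (12 min): 12:55
  after task 4 (35 min): 13:30
Total elapsed: 272 minutes
End time: 13:30

13:30


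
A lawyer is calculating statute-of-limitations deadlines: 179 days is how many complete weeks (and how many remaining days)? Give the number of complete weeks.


Total days: 179
Days per week: 7
Division: 179 / 7 = 25 remainder 4
Complete weeks: 25
Remaining days: 4

25


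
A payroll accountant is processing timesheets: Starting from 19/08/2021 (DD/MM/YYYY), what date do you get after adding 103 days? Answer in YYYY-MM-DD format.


Start: 2021-08-19
Adding 103 days
Days remaining in August: 12
After August: 91 days still to add
September 2021: 30 days, 61 remaining
October 2021: 31 days, 30 remaining
November 2021 has 30 days, need 30
Result: 2021-11-30

2021-11-30


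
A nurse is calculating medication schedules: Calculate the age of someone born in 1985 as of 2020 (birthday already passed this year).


Birth year: 1985
Current year: 2020
Age = current year - birth year
Age = 2020 - 1985 = 35

35


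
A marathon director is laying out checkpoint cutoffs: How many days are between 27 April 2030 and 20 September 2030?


Start date: 2030-04-27
End date: 2030-09-20
Apr 2030: +4 days
May 2030: +31 days
Jun 2030: +30 days
... (3 more months)
Total: 146 days

146


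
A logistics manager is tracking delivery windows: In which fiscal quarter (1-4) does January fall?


Month: January (month 1)
Q1: January-March (months 1-3)
Q2: April-June (months 4-6)
Q3: July-September (months 7-9)
Q4: October-December (months 10-12)
Month 1 falls in Q1

1


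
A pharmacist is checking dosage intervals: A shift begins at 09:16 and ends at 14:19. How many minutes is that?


Start time: 09:16 = 556 minutes from midnight
End time: 14:19 = 859 minutes from midnight
Difference: 859 - 556 = 303 minutes
That is 5 hours and 3 minutes

303


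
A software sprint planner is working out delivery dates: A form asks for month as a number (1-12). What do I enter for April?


Calendar month order:
3. March
4. April <--
5. May
April is month number 4

4


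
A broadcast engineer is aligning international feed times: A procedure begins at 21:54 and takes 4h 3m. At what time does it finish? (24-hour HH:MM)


Start time: 21:54
Adding: 4 hours 3 minutes
Minutes: 54 + 3 = 57
Hours: 21 + 4 + 0 = 25
Hour wraparound: 25 mod 24 = 1
Result: 01:57

01:57


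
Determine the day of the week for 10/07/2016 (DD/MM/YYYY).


Date: 2016-07-10
January 1, 2016 is a Friday
Day of year: 192
Offset from Jan 1: 191 days
191 mod 7 = 2
Result: Sunday

Sunday


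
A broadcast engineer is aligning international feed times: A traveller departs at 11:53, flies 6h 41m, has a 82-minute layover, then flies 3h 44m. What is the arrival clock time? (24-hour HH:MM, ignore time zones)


Depart: 11:53
Leg 1: +401 min -> 18:34
Layover: +82 min -> 19:56
Leg 2: +224 min -> 23:40
Total travel: 707 minutes = 11h 47m
Arrival: 23:40

23:40


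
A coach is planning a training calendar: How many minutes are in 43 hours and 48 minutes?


Hours: 43
Minutes: 48
Convert hours to minutes: 43 x 60 = 2580
Add remaining minutes: 2580 + 48 = 2628

2628


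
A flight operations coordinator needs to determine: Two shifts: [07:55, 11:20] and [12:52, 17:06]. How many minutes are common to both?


Interval A: [475, 680] minutes from midnight
Interval B: [772, 1026] minutes from midnight
Overlap start = max(475, 772) = 772
Overlap end = min(680, 1026) = 680
End <= start, so the intervals do not overlap: 0 minutes

0


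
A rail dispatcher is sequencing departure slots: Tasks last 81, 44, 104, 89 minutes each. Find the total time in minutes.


Durations: 81, 44, 104, 89
Running sum: 81
+ 44 = 125
+ 104 = 229
+ 89 = 318
Total duration: 318 minutes
That is 5 hours and 18 minutes

318


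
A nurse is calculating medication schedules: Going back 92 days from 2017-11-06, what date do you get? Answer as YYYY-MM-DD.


Start: 2017-11-06
Subtracting 92 days
Days already passed in November: 6
After going back through November: 86 more days to subtract
October 2017: 31 days, 55 remaining
September 2017: 30 days, 25 remaining
August 2017 has 31 days, need 25
Result: 2017-08-06

2017-08-06


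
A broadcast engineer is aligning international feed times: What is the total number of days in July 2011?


Month: July
Year: 2011
July is a 31-day month
Total: 31 days

31


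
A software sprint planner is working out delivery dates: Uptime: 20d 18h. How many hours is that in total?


Days: 20
Extra hours: 18
Hours per day: 24
Days to hours: 20 x 24 = 480
Total: 480 + 18 = 498

498


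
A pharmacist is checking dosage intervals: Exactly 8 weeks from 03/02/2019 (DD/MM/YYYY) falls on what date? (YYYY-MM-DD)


Start: 2019-02-03
Weeks to add: 8
Convert to days: 8 x 7 = 56 days
Add 56 days to 2019-02-03
Result: 2019-03-31

2019-03-31


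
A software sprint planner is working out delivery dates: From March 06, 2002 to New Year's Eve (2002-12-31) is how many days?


Start: March 06, 2002
End: December 31, 2002
Days left in March: 25
April: 30
May: 31
June: 30
July: 31
... plus remaining months
Sum of remaining months: 275
Total: 25 + 275 = 300

300


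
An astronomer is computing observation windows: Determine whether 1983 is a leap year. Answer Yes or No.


Year: 1983
Divisible by 4? 1983 / 4 = 495.75 -> No
Not divisible by 4, so NOT a leap year

No


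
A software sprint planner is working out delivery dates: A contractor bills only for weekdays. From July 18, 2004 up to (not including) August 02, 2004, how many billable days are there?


Start: 2004-07-18 (Sunday)
End (exclusive): 2004-08-02 (Monday)
Total calendar days: 15
Full weeks: 15 // 7 = 2 -> 10 weekdays
Remaining 1 days starting on Sunday:
  Sun(-) -> 0 weekdays
Total business days: 10 + 0 = 10

10


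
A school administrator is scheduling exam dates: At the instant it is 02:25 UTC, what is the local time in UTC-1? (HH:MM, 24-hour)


Local time: 02:25 at UTC (offset 0h)
Target zone: UTC-1 (offset -1h)
Difference: -1 - (0) = -1 hours
Calculation: 2 + (-1) = 1
Result: 01:25

01:25
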